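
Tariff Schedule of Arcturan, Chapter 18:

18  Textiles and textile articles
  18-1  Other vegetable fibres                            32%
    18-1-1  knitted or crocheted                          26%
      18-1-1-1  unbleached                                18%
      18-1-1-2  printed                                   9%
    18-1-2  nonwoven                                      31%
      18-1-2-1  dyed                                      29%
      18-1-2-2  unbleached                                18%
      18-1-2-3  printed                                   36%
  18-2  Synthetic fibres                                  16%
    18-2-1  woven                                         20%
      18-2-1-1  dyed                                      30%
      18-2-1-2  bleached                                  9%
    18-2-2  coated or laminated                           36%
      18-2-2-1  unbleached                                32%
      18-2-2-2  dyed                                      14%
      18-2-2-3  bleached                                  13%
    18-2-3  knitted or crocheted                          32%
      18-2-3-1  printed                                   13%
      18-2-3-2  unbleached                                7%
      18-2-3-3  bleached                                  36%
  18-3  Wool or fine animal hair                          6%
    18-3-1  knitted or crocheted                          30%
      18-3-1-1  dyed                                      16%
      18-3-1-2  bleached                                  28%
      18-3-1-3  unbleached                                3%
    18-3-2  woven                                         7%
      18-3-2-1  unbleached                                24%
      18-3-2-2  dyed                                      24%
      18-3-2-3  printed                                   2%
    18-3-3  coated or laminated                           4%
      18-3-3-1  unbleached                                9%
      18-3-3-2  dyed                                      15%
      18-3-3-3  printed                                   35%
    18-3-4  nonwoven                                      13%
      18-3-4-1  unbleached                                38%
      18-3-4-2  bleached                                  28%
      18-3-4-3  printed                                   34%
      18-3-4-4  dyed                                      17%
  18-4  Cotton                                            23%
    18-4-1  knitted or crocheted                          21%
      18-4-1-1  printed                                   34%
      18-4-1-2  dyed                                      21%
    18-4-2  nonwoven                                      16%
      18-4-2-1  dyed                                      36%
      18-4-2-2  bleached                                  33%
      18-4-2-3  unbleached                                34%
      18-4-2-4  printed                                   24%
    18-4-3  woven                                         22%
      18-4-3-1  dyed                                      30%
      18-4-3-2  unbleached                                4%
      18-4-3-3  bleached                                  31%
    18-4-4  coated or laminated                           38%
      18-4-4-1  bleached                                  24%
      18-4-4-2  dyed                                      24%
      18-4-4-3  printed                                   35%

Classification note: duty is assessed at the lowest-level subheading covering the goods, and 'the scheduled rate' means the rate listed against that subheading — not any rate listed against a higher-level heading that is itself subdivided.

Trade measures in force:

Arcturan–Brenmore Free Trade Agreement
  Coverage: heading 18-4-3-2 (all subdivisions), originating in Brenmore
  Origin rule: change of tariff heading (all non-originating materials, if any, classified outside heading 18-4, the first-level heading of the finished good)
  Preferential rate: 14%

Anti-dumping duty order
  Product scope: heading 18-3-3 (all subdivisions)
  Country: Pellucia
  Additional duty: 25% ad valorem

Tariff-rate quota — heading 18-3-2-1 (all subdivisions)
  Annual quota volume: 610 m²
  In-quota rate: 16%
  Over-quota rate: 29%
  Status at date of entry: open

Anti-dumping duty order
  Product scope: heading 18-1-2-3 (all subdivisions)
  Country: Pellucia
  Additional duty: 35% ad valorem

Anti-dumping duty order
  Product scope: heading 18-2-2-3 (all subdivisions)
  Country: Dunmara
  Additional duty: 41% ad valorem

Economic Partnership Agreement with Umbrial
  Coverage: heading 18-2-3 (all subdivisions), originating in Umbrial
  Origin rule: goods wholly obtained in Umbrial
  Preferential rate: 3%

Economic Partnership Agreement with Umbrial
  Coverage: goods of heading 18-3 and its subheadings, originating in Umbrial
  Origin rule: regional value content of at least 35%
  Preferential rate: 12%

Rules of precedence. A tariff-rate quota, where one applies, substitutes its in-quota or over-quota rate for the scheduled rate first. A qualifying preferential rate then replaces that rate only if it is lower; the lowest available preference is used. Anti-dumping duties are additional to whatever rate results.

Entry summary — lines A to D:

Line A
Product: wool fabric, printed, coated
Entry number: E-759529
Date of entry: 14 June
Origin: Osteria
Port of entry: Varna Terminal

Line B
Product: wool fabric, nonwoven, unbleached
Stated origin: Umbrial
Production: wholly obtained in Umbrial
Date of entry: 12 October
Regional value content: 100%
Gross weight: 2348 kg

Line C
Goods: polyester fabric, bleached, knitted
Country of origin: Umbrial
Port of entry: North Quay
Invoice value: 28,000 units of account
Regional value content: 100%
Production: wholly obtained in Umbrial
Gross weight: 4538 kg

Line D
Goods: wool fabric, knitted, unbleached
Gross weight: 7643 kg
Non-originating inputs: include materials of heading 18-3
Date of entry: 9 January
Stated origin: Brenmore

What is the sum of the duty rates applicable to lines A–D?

53%

Line A: wool → 18-3; coated → 18-3-3; printed → 18-3-3-3. Scheduled 35%. No special measure applies. → 35%.
Line B: wool → 18-3; nonwoven → 18-3-4; unbleached → 18-3-4-1. Scheduled 38%. Umbrial agreement on 18-2-3: 18-3-4-1 not covered; Umbrial agreement on 18-3: RVC ≥ 35% → 12% available; preferential 12%. → 12%.
Line C: polyester → 18-2; knitted → 18-2-3; bleached → 18-2-3-3. Scheduled 36%. Umbrial agreement on 18-2-3: wholly obtained → 3% available; Umbrial agreement on 18-3: 18-2-3-3 not covered; preferential 3%. → 3%.
Line D: wool → 18-3; knitted → 18-3-1; unbleached → 18-3-1-3. Scheduled 3%. Brenmore agreement on 18-4-3-2: 18-3-1-3 not covered. → 3%.
Sum: 35% + 12% + 3% + 3% = 53%.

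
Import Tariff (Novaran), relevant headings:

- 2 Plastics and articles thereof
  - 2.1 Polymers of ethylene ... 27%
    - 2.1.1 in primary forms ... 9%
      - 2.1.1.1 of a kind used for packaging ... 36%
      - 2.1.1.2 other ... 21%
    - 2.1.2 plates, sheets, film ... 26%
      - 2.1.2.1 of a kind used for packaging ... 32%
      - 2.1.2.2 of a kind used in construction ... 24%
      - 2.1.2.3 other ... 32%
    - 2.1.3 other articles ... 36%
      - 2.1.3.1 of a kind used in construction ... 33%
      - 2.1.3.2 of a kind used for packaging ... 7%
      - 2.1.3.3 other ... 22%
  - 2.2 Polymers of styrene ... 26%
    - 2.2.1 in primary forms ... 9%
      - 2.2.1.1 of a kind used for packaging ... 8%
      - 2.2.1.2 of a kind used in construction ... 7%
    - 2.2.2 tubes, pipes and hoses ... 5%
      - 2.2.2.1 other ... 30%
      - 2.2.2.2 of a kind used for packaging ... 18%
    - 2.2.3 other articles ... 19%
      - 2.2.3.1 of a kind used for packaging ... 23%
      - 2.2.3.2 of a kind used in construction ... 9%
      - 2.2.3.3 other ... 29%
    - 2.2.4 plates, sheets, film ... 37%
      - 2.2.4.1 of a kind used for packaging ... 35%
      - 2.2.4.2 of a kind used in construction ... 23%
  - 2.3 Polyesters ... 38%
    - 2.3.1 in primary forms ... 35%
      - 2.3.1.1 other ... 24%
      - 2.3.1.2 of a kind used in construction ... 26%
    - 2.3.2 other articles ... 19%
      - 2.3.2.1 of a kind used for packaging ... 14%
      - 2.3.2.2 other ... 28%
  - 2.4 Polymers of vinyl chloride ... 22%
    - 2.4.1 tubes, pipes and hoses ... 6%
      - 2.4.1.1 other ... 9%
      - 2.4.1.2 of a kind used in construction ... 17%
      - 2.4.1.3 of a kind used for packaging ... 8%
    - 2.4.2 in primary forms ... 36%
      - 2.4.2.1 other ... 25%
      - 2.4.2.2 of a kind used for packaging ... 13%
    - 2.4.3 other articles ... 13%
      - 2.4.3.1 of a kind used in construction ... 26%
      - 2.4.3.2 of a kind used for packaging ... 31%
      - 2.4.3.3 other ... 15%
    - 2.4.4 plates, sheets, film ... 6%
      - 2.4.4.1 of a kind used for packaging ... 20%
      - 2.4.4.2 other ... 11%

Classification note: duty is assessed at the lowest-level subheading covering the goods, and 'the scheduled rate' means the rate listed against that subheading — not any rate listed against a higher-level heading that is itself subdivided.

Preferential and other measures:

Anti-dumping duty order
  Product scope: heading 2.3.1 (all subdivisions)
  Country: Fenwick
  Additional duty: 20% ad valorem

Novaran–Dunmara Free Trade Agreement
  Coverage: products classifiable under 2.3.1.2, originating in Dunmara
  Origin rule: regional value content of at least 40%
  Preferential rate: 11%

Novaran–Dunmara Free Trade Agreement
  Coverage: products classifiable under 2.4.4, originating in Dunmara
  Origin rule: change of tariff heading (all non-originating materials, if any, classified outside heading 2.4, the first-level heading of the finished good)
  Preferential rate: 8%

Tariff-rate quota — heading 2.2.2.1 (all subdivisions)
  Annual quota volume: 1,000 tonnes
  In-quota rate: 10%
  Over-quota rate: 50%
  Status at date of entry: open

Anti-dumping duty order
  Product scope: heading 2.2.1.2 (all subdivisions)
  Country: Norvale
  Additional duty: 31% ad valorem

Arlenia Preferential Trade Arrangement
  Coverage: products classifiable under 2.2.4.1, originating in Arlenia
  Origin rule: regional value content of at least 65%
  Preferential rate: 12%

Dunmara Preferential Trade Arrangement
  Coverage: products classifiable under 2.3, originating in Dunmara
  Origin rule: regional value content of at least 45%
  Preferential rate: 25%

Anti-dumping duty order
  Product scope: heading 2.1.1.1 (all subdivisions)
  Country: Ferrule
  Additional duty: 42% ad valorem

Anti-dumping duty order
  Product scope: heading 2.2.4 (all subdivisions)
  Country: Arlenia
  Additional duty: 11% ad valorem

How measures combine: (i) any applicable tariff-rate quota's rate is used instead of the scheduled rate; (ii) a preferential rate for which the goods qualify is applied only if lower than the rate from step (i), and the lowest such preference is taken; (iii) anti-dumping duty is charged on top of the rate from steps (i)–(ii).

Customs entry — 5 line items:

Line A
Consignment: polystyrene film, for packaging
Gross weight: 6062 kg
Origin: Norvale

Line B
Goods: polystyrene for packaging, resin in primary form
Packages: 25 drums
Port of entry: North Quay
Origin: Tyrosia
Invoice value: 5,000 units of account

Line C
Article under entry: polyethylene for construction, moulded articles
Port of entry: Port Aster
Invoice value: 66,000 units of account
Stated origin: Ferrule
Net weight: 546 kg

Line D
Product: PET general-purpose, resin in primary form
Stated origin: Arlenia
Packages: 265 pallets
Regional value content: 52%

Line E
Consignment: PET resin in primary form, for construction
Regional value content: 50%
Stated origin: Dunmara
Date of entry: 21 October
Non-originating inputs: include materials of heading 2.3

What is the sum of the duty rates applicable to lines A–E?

111%

Line A: polystyrene → 2.2; film → 2.2.4; for packaging → 2.2.4.1. Scheduled 35%. No special measure applies. → 35%.
Line B: polystyrene → 2.2; resin in primary form → 2.2.1; for packaging → 2.2.1.1. Scheduled 8%. No special measure applies. → 8%.
Line C: polyethylene → 2.1; moulded articles → 2.1.3; for construction → 2.1.3.1. Scheduled 33%. No special measure applies. → 33%.
Line D: PET → 2.3; resin in primary form → 2.3.1; general-purpose → 2.3.1.1. Scheduled 24%. Arlenia agreement on 2.2.4.1: 2.3.1.1 not covered. → 24%.
Line E: PET → 2.3; resin in primary form → 2.3.1; for construction → 2.3.1.2. Scheduled 26%. Dunmara agreement on 2.3.1.2: RVC ≥ 40% → 11% available; Dunmara agreement on 2.4.4: 2.3.1.2 not covered; Dunmara agreement on 2.3: RVC ≥ 45% → 25% available; preferential 11%. → 11%.
Sum: 35% + 8% + 33% + 24% + 11% = 111%.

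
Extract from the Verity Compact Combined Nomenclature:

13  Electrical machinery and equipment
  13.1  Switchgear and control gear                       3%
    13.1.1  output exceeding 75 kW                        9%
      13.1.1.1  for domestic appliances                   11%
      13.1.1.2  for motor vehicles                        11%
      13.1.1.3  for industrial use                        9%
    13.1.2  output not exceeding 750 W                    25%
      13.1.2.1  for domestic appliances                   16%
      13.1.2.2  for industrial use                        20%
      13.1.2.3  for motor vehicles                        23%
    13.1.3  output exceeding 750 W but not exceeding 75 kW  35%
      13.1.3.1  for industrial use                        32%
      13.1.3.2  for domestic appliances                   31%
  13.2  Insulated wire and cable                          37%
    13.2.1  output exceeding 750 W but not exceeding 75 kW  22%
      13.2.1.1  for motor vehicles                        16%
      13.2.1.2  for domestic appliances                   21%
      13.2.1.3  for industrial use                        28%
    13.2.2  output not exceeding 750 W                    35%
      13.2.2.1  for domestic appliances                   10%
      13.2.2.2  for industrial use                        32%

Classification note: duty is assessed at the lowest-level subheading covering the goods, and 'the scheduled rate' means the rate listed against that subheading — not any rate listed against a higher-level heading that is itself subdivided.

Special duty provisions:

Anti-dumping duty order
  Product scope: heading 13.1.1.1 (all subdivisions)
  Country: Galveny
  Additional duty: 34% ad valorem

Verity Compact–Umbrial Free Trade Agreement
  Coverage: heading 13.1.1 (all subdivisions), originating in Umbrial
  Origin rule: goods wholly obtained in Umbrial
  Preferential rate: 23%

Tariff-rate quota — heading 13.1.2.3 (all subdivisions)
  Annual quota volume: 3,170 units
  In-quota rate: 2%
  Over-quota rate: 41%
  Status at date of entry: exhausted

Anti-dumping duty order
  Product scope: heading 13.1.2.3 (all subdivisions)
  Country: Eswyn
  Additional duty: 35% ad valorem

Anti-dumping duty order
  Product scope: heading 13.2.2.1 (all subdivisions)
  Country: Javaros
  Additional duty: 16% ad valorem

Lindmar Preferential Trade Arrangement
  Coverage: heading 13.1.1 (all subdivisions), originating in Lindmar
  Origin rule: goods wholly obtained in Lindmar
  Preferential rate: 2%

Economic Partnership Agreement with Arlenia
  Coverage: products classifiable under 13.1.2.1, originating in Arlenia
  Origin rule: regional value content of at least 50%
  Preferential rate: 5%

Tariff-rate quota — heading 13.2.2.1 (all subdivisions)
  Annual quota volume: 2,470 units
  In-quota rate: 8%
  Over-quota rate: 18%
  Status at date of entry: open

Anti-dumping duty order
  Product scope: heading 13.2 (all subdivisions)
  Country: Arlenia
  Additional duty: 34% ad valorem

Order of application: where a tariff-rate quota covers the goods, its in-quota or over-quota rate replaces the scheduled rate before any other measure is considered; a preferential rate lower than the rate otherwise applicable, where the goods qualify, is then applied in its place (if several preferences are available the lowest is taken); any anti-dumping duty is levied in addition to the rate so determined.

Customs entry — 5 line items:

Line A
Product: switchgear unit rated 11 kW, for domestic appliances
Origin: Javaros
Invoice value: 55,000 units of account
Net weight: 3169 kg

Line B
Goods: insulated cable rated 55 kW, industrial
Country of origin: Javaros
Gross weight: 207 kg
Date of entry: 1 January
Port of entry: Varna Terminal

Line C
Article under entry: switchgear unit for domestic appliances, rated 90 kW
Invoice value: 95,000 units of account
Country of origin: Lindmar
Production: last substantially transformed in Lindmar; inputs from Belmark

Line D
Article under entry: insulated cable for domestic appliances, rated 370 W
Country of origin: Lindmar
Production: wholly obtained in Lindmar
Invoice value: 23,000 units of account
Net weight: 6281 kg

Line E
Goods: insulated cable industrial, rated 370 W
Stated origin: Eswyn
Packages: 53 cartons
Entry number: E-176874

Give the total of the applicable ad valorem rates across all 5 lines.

110%

Line A: switchgear unit → 13.1; rated 11 kW → 13.1.3; for domestic appliances → 13.1.3.2. Scheduled 31%. No special measure applies. → 31%.
Line B: insulated cable → 13.2; rated 55 kW → 13.2.1; industrial → 13.2.1.3. Scheduled 28%. No special measure applies. → 28%.
Line C: switchgear unit → 13.1; rated 90 kW → 13.1.1; for domestic appliances → 13.1.1.1. Scheduled 11%. Lindmar agreement on 13.1.1: not wholly obtained. → 11%.
Line D: insulated cable → 13.2; rated 370 W → 13.2.2; for domestic appliances → 13.2.2.1. Scheduled 10%. quota on 13.2.2.1 open → in-quota 8%; Lindmar agreement on 13.1.1: 13.2.2.1 not covered. → 8%.
Line E: insulated cable → 13.2; rated 370 W → 13.2.2; industrial → 13.2.2.2. Scheduled 32%. No special measure applies. → 32%.
Sum: 31% + 28% + 11% + 8% + 32% = 110%.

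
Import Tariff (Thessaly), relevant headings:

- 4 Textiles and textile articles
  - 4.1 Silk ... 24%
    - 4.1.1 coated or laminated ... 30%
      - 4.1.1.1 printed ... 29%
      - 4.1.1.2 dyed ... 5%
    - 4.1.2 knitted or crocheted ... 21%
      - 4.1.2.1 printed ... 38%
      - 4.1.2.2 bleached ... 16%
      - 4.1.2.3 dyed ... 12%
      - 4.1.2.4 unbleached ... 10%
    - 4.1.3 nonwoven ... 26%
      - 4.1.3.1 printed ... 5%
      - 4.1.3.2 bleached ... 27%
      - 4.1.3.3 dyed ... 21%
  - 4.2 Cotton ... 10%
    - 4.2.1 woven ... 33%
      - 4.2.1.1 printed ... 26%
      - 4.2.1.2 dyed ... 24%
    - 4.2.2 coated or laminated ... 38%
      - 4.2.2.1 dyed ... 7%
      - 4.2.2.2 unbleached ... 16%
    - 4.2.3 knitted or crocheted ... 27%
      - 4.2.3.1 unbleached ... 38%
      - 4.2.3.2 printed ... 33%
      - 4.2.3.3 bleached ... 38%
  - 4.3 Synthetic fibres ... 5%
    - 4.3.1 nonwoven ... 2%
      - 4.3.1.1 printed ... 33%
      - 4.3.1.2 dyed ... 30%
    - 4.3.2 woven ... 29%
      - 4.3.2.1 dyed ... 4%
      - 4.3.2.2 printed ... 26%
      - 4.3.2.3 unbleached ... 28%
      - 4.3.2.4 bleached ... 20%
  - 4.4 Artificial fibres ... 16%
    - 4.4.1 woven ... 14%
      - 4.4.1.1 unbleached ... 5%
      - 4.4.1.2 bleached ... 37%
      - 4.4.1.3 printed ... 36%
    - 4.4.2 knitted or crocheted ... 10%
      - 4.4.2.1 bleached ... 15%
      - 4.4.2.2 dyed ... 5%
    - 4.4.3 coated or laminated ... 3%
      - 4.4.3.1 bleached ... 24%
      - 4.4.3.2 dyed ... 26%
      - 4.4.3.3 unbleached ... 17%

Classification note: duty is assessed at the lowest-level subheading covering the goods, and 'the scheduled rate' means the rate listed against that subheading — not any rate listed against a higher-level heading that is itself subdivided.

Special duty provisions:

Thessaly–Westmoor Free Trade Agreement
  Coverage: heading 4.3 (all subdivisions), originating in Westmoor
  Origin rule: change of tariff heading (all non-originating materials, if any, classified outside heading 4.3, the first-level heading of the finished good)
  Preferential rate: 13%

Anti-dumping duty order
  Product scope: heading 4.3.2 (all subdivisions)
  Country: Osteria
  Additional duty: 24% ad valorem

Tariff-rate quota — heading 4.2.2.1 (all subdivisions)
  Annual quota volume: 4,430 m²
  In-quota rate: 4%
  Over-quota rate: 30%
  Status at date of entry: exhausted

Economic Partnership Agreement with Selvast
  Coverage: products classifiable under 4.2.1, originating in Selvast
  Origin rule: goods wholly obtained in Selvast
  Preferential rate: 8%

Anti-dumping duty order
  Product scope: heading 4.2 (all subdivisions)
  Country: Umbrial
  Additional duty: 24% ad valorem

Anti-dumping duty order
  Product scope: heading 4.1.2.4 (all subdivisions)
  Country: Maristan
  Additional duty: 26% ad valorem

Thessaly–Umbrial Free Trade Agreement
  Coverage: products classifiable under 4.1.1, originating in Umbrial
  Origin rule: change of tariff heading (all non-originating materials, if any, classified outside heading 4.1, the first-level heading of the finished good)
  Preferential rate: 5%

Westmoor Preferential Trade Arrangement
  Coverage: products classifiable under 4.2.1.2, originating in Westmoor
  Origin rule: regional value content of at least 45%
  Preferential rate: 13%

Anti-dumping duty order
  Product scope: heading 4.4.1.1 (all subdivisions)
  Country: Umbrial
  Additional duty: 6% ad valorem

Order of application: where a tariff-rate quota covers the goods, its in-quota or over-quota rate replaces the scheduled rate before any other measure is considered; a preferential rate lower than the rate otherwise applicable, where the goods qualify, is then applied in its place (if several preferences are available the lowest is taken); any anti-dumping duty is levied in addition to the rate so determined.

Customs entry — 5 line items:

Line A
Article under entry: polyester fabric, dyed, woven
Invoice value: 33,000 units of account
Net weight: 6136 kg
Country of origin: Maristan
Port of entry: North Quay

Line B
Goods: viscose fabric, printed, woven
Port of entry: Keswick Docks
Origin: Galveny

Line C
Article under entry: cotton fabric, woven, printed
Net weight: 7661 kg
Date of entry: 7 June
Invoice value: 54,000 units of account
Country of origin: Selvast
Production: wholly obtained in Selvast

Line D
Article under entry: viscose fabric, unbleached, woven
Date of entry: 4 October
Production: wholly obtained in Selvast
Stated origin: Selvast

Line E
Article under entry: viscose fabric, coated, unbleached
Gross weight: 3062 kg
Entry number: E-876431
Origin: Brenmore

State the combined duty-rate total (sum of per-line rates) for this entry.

70%

Line A: polyester → 4.3; woven → 4.3.2; dyed → 4.3.2.1. Scheduled 4%. No special measure applies. → 4%.
Line B: viscose → 4.4; woven → 4.4.1; printed → 4.4.1.3. Scheduled 36%. No special measure applies. → 36%.
Line C: cotton → 4.2; woven → 4.2.1; printed → 4.2.1.1. Scheduled 26%. Selvast agreement on 4.2.1: wholly obtained → 8% available; preferential 8%. → 8%.
Line D: viscose → 4.4; woven → 4.4.1; unbleached → 4.4.1.1. Scheduled 5%. Selvast agreement on 4.2.1: 4.4.1.1 not covered. → 5%.
Line E: viscose → 4.4; coated → 4.4.3; unbleached → 4.4.3.3. Scheduled 17%. No special measure applies. → 17%.
Sum: 4% + 36% + 8% + 5% + 17% = 70%.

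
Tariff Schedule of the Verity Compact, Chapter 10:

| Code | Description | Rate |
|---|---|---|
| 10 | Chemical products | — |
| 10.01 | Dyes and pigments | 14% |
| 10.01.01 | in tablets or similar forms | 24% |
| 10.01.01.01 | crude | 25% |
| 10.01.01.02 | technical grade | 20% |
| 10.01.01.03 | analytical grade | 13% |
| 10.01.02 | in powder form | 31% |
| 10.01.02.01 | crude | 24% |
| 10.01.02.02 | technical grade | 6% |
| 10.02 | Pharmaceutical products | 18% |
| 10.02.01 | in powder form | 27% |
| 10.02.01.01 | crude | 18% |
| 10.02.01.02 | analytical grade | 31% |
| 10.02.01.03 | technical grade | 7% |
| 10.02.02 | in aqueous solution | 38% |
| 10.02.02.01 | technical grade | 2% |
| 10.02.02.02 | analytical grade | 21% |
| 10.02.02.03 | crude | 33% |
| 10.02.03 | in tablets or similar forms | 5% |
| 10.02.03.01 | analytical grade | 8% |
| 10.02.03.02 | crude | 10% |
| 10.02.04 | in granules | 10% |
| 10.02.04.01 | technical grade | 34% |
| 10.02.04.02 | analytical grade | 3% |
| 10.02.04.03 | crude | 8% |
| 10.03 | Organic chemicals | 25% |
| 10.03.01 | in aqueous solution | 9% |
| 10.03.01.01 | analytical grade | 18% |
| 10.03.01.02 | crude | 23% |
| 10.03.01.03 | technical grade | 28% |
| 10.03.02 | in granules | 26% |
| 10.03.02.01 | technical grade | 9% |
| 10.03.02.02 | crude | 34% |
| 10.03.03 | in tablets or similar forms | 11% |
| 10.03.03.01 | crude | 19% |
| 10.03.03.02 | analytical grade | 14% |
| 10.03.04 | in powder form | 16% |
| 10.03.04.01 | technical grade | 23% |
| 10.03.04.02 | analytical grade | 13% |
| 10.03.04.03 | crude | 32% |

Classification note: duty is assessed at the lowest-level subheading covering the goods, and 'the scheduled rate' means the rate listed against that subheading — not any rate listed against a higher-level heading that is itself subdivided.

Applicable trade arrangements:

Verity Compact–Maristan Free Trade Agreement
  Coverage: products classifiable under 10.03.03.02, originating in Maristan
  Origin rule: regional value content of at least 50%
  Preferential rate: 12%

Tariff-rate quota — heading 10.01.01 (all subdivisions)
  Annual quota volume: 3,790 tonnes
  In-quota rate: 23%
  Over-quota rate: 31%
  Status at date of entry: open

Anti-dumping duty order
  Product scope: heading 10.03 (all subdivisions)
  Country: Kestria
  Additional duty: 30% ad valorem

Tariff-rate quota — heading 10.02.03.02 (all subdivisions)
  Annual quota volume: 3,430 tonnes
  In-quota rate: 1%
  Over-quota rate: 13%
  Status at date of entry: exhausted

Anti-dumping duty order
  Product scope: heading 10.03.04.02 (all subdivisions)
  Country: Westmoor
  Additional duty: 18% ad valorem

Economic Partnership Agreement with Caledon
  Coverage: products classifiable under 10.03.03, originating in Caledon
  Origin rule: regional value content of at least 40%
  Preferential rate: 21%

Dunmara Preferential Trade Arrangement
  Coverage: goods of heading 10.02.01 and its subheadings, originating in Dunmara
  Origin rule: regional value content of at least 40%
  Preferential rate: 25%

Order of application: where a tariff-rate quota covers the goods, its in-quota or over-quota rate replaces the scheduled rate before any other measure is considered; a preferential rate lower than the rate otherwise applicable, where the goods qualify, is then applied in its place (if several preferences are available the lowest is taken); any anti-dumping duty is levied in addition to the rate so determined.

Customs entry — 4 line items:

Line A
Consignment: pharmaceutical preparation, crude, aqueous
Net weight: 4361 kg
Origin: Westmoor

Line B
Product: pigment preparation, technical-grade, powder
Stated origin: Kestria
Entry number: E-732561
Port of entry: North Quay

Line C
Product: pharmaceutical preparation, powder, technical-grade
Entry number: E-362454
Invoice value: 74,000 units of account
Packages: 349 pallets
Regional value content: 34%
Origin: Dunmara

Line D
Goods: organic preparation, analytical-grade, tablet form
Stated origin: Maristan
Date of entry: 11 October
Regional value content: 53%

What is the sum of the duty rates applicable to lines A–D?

58%

Line A: pharmaceutical → 10.02; aqueous → 10.02.02; crude → 10.02.02.03. Scheduled 33%. No special measure applies. → 33%.
Line B: pigment → 10.01; powder → 10.01.02; technical-grade → 10.01.02.02. Scheduled 6%. No special measure applies. → 6%.
Line C: pharmaceutical → 10.02; powder → 10.02.01; technical-grade → 10.02.01.03. Scheduled 7%. Dunmara agreement on 10.02.01: RVC < 40%. → 7%.
Line D: organic → 10.03; tablet form → 10.03.03; analytical-grade → 10.03.03.02. Scheduled 14%. Maristan agreement on 10.03.03.02: RVC ≥ 50% → 12% available; preferential 12%. → 12%.
Sum: 33% + 6% + 7% + 12% = 58%.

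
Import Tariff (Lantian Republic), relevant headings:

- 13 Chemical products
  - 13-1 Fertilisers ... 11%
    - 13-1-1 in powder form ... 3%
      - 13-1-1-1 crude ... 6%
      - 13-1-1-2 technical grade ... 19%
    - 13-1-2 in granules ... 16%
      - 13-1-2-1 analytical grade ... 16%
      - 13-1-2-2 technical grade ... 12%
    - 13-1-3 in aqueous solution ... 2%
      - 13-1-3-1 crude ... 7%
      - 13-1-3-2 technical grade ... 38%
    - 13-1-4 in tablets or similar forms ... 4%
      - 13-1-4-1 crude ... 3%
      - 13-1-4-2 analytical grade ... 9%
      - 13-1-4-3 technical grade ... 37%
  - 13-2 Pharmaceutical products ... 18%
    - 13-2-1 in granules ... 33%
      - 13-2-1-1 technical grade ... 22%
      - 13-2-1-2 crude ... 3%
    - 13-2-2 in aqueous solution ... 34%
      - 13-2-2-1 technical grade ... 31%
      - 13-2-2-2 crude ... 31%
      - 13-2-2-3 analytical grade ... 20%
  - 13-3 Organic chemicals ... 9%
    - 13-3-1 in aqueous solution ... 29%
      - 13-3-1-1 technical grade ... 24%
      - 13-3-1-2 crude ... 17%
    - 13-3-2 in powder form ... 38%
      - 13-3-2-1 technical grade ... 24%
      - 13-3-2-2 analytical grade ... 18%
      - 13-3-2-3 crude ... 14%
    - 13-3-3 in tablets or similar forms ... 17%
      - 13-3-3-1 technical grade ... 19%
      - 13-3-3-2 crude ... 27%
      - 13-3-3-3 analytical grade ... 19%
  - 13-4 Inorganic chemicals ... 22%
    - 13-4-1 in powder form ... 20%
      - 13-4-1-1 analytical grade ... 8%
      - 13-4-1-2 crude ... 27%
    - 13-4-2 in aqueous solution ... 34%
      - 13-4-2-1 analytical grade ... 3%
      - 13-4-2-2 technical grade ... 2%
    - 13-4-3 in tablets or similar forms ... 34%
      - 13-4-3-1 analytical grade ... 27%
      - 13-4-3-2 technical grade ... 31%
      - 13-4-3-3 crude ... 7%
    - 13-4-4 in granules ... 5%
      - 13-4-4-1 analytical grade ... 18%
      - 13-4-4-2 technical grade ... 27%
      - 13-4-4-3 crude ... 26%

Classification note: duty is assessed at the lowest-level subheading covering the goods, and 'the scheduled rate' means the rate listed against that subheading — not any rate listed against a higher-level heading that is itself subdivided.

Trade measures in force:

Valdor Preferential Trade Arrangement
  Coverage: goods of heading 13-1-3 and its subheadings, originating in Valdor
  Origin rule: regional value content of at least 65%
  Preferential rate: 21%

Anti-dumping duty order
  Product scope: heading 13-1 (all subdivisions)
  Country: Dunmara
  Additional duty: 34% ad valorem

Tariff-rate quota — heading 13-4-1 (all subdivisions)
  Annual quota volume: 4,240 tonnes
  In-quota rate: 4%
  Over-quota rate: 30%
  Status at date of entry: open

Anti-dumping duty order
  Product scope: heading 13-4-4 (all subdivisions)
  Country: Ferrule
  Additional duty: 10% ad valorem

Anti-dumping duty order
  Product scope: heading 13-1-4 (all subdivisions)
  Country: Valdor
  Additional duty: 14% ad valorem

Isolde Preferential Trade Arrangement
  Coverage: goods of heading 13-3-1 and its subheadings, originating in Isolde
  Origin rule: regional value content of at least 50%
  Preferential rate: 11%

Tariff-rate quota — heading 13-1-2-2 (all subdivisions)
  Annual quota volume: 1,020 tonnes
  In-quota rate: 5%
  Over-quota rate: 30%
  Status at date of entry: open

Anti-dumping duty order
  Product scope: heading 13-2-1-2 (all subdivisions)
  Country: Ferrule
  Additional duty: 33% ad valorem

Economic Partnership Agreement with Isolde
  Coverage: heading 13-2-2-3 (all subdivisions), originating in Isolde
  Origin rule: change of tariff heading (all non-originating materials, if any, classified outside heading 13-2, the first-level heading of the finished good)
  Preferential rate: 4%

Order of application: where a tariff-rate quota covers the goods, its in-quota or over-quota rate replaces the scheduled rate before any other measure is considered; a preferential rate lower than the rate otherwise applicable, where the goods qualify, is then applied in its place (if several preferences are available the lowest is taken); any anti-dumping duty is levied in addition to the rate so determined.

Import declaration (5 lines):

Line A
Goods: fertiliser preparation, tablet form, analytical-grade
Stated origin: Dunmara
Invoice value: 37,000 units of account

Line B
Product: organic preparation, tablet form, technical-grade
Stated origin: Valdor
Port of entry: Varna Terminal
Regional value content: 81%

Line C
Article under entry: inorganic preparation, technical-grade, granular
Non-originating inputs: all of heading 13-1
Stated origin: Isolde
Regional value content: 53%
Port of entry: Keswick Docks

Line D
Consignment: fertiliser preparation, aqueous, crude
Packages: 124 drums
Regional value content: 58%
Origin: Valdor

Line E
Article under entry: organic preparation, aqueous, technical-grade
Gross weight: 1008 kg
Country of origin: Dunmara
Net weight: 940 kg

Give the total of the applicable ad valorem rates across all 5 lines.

120%

Line A: fertiliser → 13-1; tablet form → 13-1-4; analytical-grade → 13-1-4-2. Scheduled 9%. anti-dumping (Dunmara, 13-1): +34%; total 9% + 34% = 43%. → 43%.
Line B: organic → 13-3; tablet form → 13-3-3; technical-grade → 13-3-3-1. Scheduled 19%. Valdor agreement on 13-1-3: 13-3-3-1 not covered. → 19%.
Line C: inorganic → 13-4; granular → 13-4-4; technical-grade → 13-4-4-2. Scheduled 27%. Isolde agreement on 13-3-1: 13-4-4-2 not covered; Isolde agreement on 13-2-2-3: 13-4-4-2 not covered. → 27%.
Line D: fertiliser → 13-1; aqueous → 13-1-3; crude → 13-1-3-1. Scheduled 7%. Valdor agreement on 13-1-3: RVC < 65%. → 7%.
Line E: organic → 13-3; aqueous → 13-3-1; technical-grade → 13-3-1-1. Scheduled 24%. No special measure applies. → 24%.
Sum: 43% + 19% + 27% + 7% + 24% = 120%.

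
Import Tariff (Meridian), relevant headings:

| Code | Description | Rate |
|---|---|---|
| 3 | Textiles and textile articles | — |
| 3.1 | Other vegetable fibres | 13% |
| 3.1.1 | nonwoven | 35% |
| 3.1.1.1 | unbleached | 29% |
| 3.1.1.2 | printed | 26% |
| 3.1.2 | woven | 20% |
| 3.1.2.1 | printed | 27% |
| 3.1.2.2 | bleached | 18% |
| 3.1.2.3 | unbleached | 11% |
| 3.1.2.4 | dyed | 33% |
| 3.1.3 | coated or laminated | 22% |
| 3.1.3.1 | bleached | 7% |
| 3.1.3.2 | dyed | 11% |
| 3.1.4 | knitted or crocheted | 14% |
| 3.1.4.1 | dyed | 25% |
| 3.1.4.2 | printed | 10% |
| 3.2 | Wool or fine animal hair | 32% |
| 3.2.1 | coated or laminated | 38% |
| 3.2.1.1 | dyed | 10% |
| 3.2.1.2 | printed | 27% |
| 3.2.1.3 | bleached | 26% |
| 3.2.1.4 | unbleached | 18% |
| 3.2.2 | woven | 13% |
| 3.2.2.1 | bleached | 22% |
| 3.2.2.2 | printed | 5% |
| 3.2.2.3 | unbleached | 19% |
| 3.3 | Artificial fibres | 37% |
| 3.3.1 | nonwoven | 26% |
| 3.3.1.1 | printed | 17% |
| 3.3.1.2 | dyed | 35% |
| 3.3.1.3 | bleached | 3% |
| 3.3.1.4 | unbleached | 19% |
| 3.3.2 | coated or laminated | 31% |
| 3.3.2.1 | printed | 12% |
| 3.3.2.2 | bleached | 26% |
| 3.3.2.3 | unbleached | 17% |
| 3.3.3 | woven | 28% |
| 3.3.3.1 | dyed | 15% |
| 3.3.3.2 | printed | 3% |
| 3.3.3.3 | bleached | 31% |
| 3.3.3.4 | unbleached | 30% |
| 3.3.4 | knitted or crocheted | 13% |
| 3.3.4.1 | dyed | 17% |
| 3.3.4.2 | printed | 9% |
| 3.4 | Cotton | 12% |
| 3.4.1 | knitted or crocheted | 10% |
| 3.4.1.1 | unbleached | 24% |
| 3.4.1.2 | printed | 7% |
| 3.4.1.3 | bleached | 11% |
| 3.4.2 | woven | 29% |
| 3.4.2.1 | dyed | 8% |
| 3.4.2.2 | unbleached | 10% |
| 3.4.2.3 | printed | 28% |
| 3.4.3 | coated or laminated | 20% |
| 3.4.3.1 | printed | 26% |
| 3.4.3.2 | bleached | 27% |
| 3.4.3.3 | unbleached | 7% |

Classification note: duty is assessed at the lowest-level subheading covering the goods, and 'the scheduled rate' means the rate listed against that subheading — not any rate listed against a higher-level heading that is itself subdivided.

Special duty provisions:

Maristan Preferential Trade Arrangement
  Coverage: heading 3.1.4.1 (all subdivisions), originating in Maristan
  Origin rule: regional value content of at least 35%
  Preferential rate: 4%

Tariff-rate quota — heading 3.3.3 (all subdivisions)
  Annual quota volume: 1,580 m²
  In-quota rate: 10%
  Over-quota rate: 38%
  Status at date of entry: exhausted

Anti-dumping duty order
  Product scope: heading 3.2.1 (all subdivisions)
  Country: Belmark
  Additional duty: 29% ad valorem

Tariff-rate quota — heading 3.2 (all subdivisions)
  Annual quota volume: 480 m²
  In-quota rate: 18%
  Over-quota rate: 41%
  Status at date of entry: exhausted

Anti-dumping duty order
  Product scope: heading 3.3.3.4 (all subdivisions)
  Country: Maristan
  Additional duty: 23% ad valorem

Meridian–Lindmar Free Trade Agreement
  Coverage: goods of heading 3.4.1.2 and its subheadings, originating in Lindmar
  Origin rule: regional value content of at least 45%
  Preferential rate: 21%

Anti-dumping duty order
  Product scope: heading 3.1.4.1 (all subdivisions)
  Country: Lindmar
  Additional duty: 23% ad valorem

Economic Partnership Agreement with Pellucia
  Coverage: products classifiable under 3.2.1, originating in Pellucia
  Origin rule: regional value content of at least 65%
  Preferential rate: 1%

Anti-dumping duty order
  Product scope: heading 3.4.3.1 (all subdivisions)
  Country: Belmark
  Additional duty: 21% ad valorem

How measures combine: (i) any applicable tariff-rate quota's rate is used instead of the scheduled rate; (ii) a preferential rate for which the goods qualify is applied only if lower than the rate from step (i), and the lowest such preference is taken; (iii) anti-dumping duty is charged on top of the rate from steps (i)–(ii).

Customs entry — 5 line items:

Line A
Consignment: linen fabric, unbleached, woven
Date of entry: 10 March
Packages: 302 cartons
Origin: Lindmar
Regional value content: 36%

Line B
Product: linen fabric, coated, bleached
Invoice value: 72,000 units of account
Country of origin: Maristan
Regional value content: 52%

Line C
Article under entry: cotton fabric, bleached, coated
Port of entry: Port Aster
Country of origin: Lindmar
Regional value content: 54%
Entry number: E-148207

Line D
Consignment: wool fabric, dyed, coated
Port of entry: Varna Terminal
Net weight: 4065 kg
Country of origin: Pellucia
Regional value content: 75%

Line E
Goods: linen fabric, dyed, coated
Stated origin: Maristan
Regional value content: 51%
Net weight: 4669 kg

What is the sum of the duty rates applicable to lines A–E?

57%

Line A: linen → 3.1; woven → 3.1.2; unbleached → 3.1.2.3. Scheduled 11%. Lindmar agreement on 3.4.1.2: 3.1.2.3 not covered. → 11%.
Line B: linen → 3.1; coated → 3.1.3; bleached → 3.1.3.1. Scheduled 7%. Maristan agreement on 3.1.4.1: 3.1.3.1 not covered. → 7%.
Line C: cotton → 3.4; coated → 3.4.3; bleached → 3.4.3.2. Scheduled 27%. Lindmar agreement on 3.4.1.2: 3.4.3.2 not covered. → 27%.
Line D: wool → 3.2; coated → 3.2.1; dyed → 3.2.1.1. Scheduled 10%. quota on 3.2 exhausted → over-quota 41%; Pellucia agreement on 3.2.1: RVC ≥ 65% → 1% available; preferential 1%. → 1%.
Line E: linen → 3.1; coated → 3.1.3; dyed → 3.1.3.2. Scheduled 11%. Maristan agreement on 3.1.4.1: 3.1.3.2 not covered. → 11%.
Sum: 11% + 7% + 27% + 1% + 11% = 57%.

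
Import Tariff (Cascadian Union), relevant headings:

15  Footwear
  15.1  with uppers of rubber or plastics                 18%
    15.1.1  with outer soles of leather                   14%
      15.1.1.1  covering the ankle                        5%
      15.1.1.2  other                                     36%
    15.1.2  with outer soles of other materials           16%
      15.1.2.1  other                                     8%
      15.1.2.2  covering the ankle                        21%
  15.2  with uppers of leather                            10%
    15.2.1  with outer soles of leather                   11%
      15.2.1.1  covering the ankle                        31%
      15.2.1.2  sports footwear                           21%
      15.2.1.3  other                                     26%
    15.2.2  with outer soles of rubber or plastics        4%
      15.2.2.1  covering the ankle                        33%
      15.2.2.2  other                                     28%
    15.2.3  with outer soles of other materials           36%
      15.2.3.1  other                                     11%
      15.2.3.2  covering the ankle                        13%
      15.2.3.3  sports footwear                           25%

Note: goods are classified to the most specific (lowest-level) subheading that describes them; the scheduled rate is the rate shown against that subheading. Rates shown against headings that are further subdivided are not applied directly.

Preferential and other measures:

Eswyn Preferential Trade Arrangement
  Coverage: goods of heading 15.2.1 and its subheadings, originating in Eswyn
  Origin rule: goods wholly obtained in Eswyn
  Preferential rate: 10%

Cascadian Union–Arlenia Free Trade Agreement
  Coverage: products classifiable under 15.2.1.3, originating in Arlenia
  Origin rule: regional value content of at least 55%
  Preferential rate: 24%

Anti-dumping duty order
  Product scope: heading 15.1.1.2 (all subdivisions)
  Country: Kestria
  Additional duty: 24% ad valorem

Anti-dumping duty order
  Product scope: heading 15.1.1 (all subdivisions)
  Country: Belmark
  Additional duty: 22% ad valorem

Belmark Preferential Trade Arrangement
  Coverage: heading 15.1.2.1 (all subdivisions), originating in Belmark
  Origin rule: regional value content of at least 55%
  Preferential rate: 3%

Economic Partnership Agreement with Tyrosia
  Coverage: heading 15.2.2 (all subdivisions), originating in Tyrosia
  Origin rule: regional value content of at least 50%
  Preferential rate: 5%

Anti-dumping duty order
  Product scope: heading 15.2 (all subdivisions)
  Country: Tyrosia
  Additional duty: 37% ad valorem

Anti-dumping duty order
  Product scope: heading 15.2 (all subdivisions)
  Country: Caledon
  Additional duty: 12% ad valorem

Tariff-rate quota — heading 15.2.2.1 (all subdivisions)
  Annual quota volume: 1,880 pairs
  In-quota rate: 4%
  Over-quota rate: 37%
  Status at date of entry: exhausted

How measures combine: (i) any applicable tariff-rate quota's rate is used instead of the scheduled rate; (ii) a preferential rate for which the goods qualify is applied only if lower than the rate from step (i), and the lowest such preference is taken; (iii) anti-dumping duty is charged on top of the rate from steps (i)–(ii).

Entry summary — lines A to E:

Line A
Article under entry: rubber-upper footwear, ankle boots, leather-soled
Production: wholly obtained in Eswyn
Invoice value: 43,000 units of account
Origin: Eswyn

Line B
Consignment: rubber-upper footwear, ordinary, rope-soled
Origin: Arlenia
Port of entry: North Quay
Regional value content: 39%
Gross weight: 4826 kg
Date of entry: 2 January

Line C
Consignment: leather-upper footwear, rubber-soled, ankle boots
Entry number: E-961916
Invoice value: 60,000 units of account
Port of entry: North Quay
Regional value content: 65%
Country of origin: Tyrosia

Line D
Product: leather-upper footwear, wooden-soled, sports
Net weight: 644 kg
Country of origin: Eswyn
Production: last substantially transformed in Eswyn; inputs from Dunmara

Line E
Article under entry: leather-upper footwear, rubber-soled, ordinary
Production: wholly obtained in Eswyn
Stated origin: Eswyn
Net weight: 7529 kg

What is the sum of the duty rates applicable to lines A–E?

108%

Line A: rubber-upper → 15.1; leather-soled → 15.1.1; ankle boots → 15.1.1.1. Scheduled 5%. Eswyn agreement on 15.2.1: 15.1.1.1 not covered. → 5%.
Line B: rubber-upper → 15.1; rope-soled → 15.1.2; ordinary → 15.1.2.1. Scheduled 8%. Arlenia agreement on 15.2.1.3: 15.1.2.1 not covered. → 8%.
Line C: leather-upper → 15.2; rubber-soled → 15.2.2; ankle boots → 15.2.2.1. Scheduled 33%. quota on 15.2.2.1 exhausted → over-quota 37%; Tyrosia agreement on 15.2.2: RVC ≥ 50% → 5% available; preferential 5%; anti-dumping (Tyrosia, 15.2): +37%; total 5% + 37% = 42%. → 42%.
Line D: leather-upper → 15.2; wooden-soled → 15.2.3; sports → 15.2.3.3. Scheduled 25%. Eswyn agreement on 15.2.1: 15.2.3.3 not covered. → 25%.
Line E: leather-upper → 15.2; rubber-soled → 15.2.2; ordinary → 15.2.2.2. Scheduled 28%. Eswyn agreement on 15.2.1: 15.2.2.2 not covered. → 28%.
Sum: 5% + 8% + 42% + 25% + 28% = 108%.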